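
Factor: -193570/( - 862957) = 2^1*5^1  *  13^1*1489^1 * 862957^( - 1)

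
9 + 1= 10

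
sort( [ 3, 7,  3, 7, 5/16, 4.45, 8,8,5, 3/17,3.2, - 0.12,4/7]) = [ - 0.12, 3/17, 5/16,4/7, 3,3, 3.2, 4.45, 5, 7,7, 8, 8]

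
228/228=1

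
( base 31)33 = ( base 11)88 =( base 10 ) 96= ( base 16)60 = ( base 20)4G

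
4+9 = 13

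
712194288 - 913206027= -201011739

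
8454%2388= 1290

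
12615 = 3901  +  8714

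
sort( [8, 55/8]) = [ 55/8, 8]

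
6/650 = 3/325 = 0.01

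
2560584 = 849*3016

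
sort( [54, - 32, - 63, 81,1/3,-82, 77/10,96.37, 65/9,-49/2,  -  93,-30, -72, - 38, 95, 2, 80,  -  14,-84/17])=[ - 93,- 82 , - 72,  -  63, - 38, - 32, - 30, - 49/2,- 14, - 84/17, 1/3 , 2,65/9,  77/10, 54, 80, 81 , 95, 96.37 ] 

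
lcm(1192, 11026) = 44104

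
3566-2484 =1082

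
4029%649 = 135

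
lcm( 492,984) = 984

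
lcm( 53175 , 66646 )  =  4998450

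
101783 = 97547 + 4236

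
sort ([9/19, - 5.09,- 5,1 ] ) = [ - 5.09, - 5, 9/19, 1] 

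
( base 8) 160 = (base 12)94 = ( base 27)44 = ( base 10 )112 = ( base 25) 4C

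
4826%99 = 74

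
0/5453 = 0 = 0.00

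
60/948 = 5/79 = 0.06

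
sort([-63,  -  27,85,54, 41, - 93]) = [ -93, - 63 , - 27,41 , 54,85 ] 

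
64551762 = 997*64746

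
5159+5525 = 10684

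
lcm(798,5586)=5586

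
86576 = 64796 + 21780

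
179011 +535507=714518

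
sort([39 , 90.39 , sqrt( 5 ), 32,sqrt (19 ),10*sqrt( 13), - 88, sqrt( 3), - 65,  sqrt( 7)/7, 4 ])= [ - 88, - 65,sqrt( 7 ) /7, sqrt( 3 ), sqrt( 5 ), 4,  sqrt( 19 ), 32 , 10*sqrt(13 ),39,90.39]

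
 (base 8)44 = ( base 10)36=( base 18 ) 20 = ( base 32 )14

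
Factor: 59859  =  3^4*739^1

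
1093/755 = 1 + 338/755 = 1.45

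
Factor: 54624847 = 54624847^1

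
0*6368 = 0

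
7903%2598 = 109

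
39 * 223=8697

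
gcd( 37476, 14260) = 4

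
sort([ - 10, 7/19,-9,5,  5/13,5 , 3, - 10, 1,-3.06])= [ -10,-10,  -  9, - 3.06, 7/19,5/13,1,  3,5,5]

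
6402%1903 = 693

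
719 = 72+647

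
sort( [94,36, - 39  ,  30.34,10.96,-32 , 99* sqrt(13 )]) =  [ - 39, - 32, 10.96,  30.34, 36,  94, 99*sqrt( 13) ]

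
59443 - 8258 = 51185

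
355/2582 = 355/2582 = 0.14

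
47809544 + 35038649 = 82848193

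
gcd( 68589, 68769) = 9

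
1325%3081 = 1325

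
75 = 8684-8609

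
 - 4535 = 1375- 5910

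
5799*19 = 110181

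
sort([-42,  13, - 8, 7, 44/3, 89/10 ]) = [ - 42 , - 8, 7,  89/10, 13, 44/3 ] 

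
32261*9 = 290349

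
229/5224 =229/5224= 0.04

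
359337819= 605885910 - 246548091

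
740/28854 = 370/14427 = 0.03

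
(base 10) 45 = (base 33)1C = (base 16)2d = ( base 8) 55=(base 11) 41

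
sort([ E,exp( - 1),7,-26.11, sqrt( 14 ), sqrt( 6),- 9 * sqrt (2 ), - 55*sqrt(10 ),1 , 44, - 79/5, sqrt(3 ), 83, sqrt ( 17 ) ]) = [-55*sqrt( 10), - 26.11,  -  79/5,  -  9*sqrt(2), exp(  -  1 ), 1 , sqrt ( 3), sqrt(6 ), E, sqrt(14 ), sqrt( 17), 7, 44,  83]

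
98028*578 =56660184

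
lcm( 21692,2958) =65076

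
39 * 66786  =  2604654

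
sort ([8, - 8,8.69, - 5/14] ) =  [ - 8,-5/14, 8,8.69]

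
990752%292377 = 113621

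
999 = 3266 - 2267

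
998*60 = 59880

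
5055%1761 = 1533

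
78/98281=78/98281  =  0.00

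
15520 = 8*1940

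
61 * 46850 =2857850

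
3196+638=3834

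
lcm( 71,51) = 3621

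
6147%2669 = 809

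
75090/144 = 12515/24  =  521.46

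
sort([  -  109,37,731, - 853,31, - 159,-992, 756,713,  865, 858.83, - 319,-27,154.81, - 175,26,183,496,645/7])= [ - 992, - 853, - 319, - 175, - 159, - 109, - 27, 26, 31 , 37,645/7,154.81, 183,496, 713,731,  756,858.83,  865]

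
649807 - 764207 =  - 114400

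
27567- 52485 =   -  24918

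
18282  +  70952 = 89234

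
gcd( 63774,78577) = 1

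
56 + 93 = 149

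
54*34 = 1836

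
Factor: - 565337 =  - 565337^1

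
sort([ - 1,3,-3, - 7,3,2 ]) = [ - 7 , - 3, - 1 , 2,3,3] 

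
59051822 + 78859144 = 137910966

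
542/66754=271/33377 =0.01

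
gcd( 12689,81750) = 1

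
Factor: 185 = 5^1*37^1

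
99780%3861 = 3255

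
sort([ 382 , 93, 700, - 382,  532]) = [ - 382,93,  382, 532, 700] 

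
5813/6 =968+5/6 =968.83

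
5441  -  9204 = -3763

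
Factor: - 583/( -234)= 2^( - 1)*3^(-2 )*11^1*13^( - 1 )*53^1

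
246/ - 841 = -246/841=- 0.29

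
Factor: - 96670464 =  - 2^8*3^1 * 11^1*11443^1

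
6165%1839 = 648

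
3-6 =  - 3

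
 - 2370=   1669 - 4039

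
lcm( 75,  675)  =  675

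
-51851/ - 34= 1525 + 1/34  =  1525.03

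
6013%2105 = 1803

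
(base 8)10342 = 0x10e2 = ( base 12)2602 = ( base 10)4322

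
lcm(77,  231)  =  231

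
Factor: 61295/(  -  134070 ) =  - 299/654 = - 2^ ( - 1 )*3^ ( - 1 )*13^1*23^1*109^ ( - 1 ) 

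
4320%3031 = 1289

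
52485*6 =314910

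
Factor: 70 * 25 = 2^1 * 5^3*7^1 = 1750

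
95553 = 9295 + 86258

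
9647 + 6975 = 16622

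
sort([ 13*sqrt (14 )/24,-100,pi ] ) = [-100, 13*sqrt( 14 ) /24,pi ] 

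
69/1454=69/1454 =0.05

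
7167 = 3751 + 3416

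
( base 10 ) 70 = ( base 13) 55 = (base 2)1000110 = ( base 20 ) 3A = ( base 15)4A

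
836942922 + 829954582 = 1666897504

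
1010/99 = 10 + 20/99 = 10.20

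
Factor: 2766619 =557^1*4967^1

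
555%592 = 555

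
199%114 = 85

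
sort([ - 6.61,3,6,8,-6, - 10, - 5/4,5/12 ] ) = [ - 10, - 6.61,-6,  -  5/4, 5/12,3, 6, 8 ]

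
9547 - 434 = 9113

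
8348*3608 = 30119584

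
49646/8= 6205 + 3/4=6205.75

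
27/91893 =9/30631 = 0.00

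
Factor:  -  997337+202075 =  - 795262 = - 2^1*13^1*73^1 * 419^1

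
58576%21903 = 14770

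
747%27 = 18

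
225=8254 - 8029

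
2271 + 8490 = 10761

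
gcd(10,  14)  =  2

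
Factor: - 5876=  -  2^2 * 13^1*113^1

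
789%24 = 21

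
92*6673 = 613916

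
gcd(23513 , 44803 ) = 1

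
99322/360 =49661/180 = 275.89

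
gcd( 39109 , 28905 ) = 1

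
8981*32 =287392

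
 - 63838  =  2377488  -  2441326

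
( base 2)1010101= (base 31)2N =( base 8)125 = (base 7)151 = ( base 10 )85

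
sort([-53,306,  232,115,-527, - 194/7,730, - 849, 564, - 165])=[-849,-527, - 165, - 53, - 194/7, 115, 232, 306,564, 730]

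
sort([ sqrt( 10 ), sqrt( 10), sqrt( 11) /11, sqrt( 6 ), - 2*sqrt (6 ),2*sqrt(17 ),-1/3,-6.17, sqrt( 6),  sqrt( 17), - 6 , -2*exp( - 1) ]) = [ - 6.17, - 6, - 2*sqrt( 6), - 2*exp( - 1), - 1/3, sqrt(11 )/11,sqrt (6), sqrt ( 6 ), sqrt(10),sqrt(10 ), sqrt( 17), 2 * sqrt( 17) ] 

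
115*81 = 9315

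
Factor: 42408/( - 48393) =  - 248/283 = - 2^3 * 31^1 * 283^( - 1)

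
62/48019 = 2/1549= 0.00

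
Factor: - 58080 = -2^5*3^1*5^1*11^2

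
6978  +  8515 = 15493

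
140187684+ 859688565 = 999876249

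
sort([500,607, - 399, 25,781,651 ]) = [ - 399,  25, 500 , 607,651,781]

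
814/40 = 20 + 7/20 = 20.35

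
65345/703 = 65345/703 = 92.95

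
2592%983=626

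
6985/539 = 635/49 = 12.96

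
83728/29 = 83728/29 = 2887.17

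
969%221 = 85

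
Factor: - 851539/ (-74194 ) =2^(  -  1 )*13^1*31^1  *2113^1*37097^(-1) 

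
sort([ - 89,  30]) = [ - 89, 30 ]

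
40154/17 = 2362 = 2362.00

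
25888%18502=7386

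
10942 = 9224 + 1718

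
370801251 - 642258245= - 271456994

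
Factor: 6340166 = 2^1 * 7^1*452869^1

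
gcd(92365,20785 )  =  5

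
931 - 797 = 134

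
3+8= 11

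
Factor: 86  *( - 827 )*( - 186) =2^2*  3^1*31^1*43^1*827^1 = 13228692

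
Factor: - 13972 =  - 2^2*7^1*499^1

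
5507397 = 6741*817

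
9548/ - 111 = - 9548/111 = - 86.02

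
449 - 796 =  - 347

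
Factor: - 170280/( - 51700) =774/235 = 2^1*3^2*5^( - 1)*43^1*47^ ( - 1 )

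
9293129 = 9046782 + 246347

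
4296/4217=4296/4217 = 1.02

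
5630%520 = 430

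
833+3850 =4683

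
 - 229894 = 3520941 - 3750835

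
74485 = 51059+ 23426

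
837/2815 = 837/2815=0.30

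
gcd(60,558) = 6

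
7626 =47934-40308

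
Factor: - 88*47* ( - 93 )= 2^3*3^1*11^1*31^1*47^1 = 384648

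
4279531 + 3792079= 8071610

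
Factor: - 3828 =  -  2^2*3^1*11^1*29^1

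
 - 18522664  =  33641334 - 52163998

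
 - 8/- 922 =4/461 = 0.01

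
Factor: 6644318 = 2^1*3322159^1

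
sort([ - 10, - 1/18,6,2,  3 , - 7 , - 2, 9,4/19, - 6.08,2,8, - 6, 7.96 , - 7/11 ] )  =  [ - 10, - 7 , - 6.08,- 6, - 2,-7/11 ,-1/18,4/19, 2 , 2,3,6, 7.96, 8,9]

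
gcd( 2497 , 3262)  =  1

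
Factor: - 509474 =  - 2^1*7^1*151^1*241^1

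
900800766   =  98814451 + 801986315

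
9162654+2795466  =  11958120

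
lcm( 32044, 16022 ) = 32044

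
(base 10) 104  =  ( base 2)1101000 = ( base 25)44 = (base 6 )252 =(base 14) 76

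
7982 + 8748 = 16730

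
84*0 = 0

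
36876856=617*59768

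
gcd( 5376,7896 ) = 168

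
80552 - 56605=23947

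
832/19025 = 832/19025  =  0.04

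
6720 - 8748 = -2028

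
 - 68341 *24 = -1640184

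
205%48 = 13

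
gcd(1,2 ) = 1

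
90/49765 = 18/9953 = 0.00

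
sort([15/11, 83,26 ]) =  [ 15/11,26,  83 ]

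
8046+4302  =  12348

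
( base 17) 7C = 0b10000011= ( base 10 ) 131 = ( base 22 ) 5l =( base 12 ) ab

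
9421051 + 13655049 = 23076100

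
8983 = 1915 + 7068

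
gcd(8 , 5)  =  1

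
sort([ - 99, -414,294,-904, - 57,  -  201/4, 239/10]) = [  -  904,-414, -99,-57, - 201/4, 239/10,294]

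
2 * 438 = 876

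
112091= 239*469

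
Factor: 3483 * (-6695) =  - 3^4 * 5^1*13^1 * 43^1*103^1 = -23318685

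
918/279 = 102/31 = 3.29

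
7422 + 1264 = 8686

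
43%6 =1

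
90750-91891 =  - 1141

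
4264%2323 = 1941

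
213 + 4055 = 4268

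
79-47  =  32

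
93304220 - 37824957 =55479263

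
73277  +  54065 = 127342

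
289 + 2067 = 2356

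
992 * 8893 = 8821856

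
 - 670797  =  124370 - 795167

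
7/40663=1/5809 = 0.00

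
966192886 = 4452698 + 961740188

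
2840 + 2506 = 5346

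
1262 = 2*631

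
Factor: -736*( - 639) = 470304 = 2^5 * 3^2 * 23^1*71^1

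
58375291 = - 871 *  ( - 67021) 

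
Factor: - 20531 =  - 7^2 * 419^1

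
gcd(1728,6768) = 144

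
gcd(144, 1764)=36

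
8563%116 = 95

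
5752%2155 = 1442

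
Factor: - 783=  - 3^3*29^1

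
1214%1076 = 138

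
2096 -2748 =  -  652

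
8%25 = 8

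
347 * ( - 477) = -165519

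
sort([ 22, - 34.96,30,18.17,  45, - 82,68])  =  [ - 82 ,  -  34.96 , 18.17,22,30, 45,68] 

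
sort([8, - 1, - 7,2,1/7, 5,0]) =[ - 7 , - 1,0, 1/7, 2,5, 8]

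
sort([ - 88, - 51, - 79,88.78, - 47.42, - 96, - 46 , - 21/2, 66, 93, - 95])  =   [- 96,-95, -88,-79, - 51,  -  47.42, - 46, - 21/2, 66,88.78, 93 ]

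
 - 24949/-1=24949/1=   24949.00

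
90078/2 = 45039=45039.00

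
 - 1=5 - 6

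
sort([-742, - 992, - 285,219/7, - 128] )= [ - 992,-742, - 285,-128, 219/7] 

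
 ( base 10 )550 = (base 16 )226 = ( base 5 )4200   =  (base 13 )334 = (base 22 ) 130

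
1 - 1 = 0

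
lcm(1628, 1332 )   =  14652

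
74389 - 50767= 23622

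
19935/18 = 1107+1/2 = 1107.50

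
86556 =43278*2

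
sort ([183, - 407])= [ -407,183 ] 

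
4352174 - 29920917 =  - 25568743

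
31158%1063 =331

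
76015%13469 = 8670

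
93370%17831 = 4215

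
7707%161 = 140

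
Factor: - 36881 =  - 13^1 * 2837^1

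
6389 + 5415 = 11804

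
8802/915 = 9+189/305 = 9.62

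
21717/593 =36 + 369/593 =36.62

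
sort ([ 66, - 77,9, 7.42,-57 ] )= [-77 , - 57, 7.42,9,  66]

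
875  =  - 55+930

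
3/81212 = 3/81212 = 0.00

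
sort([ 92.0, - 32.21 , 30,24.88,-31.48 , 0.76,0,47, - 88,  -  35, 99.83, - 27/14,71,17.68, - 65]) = [ - 88, - 65, - 35 , - 32.21, - 31.48,  -  27/14, 0,0.76,17.68,24.88,30, 47,71,92.0, 99.83]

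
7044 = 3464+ 3580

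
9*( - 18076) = -162684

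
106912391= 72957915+33954476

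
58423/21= 2782  +  1/21 = 2782.05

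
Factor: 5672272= 2^4*53^1*6689^1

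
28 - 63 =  - 35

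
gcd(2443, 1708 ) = 7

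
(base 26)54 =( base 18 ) 78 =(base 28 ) 4M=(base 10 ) 134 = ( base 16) 86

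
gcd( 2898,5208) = 42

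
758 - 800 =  - 42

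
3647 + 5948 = 9595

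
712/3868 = 178/967 = 0.18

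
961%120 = 1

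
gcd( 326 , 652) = 326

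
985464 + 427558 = 1413022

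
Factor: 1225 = 5^2*7^2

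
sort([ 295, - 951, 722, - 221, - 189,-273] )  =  [ - 951, - 273 ,  -  221, - 189, 295 , 722 ] 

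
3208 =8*401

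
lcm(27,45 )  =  135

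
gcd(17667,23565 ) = 3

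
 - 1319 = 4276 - 5595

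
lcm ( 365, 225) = 16425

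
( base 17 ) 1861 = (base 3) 101001102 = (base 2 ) 1110010100000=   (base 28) 99k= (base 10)7328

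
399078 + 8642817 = 9041895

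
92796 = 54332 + 38464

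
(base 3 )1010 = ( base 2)11110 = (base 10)30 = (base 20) 1a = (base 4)132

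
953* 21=20013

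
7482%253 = 145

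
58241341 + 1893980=60135321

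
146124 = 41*3564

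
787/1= 787 = 787.00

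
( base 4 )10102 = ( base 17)g2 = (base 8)422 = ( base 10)274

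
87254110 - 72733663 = 14520447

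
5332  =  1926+3406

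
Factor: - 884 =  - 2^2*13^1*17^1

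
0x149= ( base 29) BA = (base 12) 235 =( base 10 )329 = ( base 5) 2304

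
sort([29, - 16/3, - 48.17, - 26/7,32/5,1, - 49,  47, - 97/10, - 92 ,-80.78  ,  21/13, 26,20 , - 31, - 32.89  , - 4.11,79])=[ - 92, - 80.78, - 49, - 48.17, - 32.89, - 31, -97/10, -16/3,-4.11, - 26/7,1,21/13, 32/5,20,26,29, 47,79] 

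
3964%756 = 184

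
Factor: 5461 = 43^1 * 127^1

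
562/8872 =281/4436  =  0.06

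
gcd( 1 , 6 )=1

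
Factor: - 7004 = -2^2*17^1*103^1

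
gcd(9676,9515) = 1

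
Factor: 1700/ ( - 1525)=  - 68/61 = - 2^2* 17^1*61^(-1)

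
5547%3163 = 2384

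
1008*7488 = 7547904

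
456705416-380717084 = 75988332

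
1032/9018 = 172/1503 = 0.11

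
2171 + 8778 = 10949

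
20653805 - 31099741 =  - 10445936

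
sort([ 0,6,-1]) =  [ - 1, 0,6 ]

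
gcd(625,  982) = 1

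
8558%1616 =478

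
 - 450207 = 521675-971882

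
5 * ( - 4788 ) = - 23940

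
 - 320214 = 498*( - 643 )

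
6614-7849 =-1235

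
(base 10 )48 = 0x30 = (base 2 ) 110000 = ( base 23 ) 22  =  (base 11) 44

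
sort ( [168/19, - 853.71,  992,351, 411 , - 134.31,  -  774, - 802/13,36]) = [- 853.71, - 774, - 134.31, - 802/13,  168/19 , 36,351,  411, 992]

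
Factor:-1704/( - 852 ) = 2  =  2^1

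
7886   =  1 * 7886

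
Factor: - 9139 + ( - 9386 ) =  - 18525 = - 3^1*5^2*13^1*19^1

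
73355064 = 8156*8994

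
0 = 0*227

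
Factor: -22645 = -5^1*7^1*647^1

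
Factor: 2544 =2^4*3^1*53^1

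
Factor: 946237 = 17^1*55661^1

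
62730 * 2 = 125460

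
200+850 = 1050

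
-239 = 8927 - 9166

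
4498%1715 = 1068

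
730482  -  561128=169354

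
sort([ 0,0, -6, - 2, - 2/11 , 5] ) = [ - 6, - 2, - 2/11, 0, 0, 5] 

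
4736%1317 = 785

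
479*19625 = 9400375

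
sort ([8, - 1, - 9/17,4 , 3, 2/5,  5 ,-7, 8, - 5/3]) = [  -  7, -5/3, - 1, - 9/17, 2/5,3,4,5,8, 8 ]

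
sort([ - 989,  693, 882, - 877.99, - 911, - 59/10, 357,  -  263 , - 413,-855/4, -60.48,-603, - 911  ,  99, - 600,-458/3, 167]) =[ - 989 , - 911, - 911, - 877.99,-603 ,-600,-413,-263, - 855/4, - 458/3,-60.48 , - 59/10,  99,  167, 357, 693, 882 ] 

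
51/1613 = 51/1613 = 0.03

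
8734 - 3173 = 5561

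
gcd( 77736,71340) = 492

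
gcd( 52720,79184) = 16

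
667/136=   667/136 = 4.90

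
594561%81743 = 22360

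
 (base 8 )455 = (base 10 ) 301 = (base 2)100101101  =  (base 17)10c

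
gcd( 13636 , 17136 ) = 28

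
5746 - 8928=- 3182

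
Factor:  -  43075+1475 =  - 41600 = -2^7*5^2*13^1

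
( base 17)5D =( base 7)200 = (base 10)98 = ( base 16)62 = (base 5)343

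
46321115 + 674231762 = 720552877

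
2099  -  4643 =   -  2544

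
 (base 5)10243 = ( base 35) jx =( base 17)271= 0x2ba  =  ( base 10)698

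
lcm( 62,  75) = 4650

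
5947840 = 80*74348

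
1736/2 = 868 = 868.00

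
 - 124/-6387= 124/6387= 0.02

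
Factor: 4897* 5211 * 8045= 205294458015 = 3^3*5^1*59^1*83^1 * 193^1*1609^1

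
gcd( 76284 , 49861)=1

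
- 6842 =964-7806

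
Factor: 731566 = 2^1 * 11^2*3023^1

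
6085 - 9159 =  - 3074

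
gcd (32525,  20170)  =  5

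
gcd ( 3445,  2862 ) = 53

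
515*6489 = 3341835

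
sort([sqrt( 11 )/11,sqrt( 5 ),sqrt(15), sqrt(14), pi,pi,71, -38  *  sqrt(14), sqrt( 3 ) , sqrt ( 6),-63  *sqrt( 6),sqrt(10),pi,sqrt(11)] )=[-63*sqrt(6), - 38  *  sqrt( 14 ),sqrt(11)/11,sqrt( 3 ), sqrt( 5),sqrt( 6 ), pi,pi,pi,  sqrt(10),sqrt( 11 ),sqrt(14),sqrt(15 ), 71] 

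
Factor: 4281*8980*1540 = 59202805200 = 2^4 * 3^1 * 5^2*7^1*11^1*449^1* 1427^1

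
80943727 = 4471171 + 76472556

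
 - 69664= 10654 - 80318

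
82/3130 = 41/1565 = 0.03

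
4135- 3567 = 568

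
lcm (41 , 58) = 2378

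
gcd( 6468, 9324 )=84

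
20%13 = 7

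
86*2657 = 228502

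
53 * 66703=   3535259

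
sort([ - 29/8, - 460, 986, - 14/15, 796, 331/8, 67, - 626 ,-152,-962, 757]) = [-962, - 626, - 460,-152, - 29/8, - 14/15, 331/8, 67 , 757,796,986]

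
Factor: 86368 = 2^5*2699^1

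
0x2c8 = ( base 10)712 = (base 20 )1FC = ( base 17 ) 27F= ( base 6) 3144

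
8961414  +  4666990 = 13628404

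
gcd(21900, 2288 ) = 4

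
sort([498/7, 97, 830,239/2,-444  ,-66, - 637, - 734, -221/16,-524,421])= [- 734,- 637, - 524, - 444, - 66, - 221/16, 498/7,97, 239/2,421,830] 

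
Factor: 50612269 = 67^1 * 547^1*1381^1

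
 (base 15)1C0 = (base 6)1513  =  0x195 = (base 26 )FF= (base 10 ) 405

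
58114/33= 58114/33 = 1761.03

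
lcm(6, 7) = 42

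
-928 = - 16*58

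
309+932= 1241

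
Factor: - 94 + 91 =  - 3 = - 3^1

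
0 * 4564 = 0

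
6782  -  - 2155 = 8937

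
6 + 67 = 73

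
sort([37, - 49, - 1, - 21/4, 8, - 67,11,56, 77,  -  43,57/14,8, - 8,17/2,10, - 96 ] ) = [ - 96, - 67, - 49, - 43, - 8, - 21/4, - 1,57/14,8,8,17/2, 10, 11, 37, 56,77]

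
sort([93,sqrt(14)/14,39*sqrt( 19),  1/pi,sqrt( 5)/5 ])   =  [ sqrt( 14) /14,1/pi, sqrt ( 5)/5,  93,39*sqrt( 19) ]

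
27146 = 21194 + 5952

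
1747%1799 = 1747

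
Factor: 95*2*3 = 2^1*3^1 * 5^1*19^1 = 570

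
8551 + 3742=12293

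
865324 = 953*908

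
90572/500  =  22643/125= 181.14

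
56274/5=11254 + 4/5 = 11254.80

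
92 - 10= 82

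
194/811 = 194/811 = 0.24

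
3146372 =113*27844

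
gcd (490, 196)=98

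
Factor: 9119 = 11^1*829^1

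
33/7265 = 33/7265 = 0.00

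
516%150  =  66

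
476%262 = 214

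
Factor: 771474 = 2^1*3^1*11^1 * 11689^1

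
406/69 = 406/69 = 5.88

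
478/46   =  10 + 9/23 = 10.39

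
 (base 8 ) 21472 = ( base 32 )8pq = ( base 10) 9018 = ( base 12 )5276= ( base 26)d8m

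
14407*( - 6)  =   - 86442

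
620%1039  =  620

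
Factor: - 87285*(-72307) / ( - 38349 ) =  - 2103772165/12783 = -3^(-1)*5^1*11^1*23^2*4261^( - 1)*72307^1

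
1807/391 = 1807/391 = 4.62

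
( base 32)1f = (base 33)1E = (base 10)47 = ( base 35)1c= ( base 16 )2f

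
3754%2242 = 1512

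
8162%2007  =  134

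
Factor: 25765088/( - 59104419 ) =- 2^5*3^( - 1)*11^( - 1 )* 805159^1*1791043^( - 1 )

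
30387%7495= 407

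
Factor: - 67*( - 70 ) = 4690= 2^1 *5^1*7^1*67^1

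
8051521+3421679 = 11473200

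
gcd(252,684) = 36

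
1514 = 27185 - 25671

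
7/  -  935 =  - 1 + 928/935 = - 0.01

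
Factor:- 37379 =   -  37379^1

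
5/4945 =1/989 = 0.00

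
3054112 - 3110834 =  - 56722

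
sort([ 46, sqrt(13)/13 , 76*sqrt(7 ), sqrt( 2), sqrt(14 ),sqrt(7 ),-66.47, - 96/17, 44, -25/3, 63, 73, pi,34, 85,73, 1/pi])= [ - 66.47,-25/3,-96/17 , sqrt( 13)/13, 1/pi,  sqrt (2) , sqrt( 7), pi,sqrt(14) , 34, 44,  46,  63, 73,  73, 85, 76*sqrt( 7 )]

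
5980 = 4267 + 1713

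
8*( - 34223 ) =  - 273784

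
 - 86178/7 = -86178/7 = -12311.14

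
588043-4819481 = - 4231438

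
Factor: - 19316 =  - 2^2*11^1 * 439^1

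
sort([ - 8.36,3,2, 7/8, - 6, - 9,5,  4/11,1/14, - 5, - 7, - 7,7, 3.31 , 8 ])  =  [ - 9 , - 8.36, - 7, - 7, - 6, - 5, 1/14, 4/11,7/8,2 , 3, 3.31,5,7,8 ] 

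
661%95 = 91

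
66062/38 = 33031/19 = 1738.47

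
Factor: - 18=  - 2^1*3^2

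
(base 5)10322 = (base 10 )712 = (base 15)327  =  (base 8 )1310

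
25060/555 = 45 + 17/111 = 45.15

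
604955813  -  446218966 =158736847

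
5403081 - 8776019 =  - 3372938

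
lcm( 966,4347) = 8694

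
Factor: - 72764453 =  - 97^1*103^1*7283^1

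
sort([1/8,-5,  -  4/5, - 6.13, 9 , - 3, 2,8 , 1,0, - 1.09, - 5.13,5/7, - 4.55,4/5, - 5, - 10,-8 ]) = [ - 10,  -  8,  -  6.13, - 5.13, - 5,  -  5,  -  4.55,  -  3, - 1.09, - 4/5,0,1/8,5/7, 4/5,1, 2,  8, 9 ]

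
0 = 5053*0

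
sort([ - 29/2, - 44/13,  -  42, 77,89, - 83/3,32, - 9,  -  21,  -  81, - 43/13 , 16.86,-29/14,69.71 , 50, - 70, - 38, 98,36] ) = [ - 81, - 70, - 42, - 38,-83/3,  -  21, - 29/2,  -  9, - 44/13, - 43/13, - 29/14,16.86,32,36, 50,69.71,  77, 89,98]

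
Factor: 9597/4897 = 3^1*7^1*59^( - 1 )*83^( - 1) * 457^1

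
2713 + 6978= 9691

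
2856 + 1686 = 4542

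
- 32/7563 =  - 32/7563 = -0.00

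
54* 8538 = 461052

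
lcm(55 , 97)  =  5335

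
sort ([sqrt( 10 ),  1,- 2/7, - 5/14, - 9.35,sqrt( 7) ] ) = [-9.35, - 5/14, - 2/7, 1, sqrt(7 ), sqrt( 10 )] 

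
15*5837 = 87555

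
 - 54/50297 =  - 1+ 50243/50297 = - 0.00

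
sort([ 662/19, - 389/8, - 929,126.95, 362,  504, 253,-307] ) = [-929, - 307, - 389/8,  662/19, 126.95,253, 362, 504]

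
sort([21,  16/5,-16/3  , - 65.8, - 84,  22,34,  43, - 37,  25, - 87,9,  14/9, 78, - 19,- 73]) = [ - 87, - 84, - 73,- 65.8, - 37, - 19, - 16/3, 14/9, 16/5, 9 , 21,22 , 25, 34,43,78 ]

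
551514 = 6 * 91919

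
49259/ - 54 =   -  49259/54 = - 912.20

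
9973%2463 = 121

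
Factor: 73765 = 5^1*14753^1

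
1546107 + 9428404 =10974511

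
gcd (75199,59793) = 1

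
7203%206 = 199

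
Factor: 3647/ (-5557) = -7^1*521^1*5557^( - 1) 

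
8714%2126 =210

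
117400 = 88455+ 28945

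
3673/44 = 83 + 21/44= 83.48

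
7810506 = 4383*1782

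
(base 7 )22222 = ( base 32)5F2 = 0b1010111100010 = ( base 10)5602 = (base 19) F9G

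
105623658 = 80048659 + 25574999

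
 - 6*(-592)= 3552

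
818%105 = 83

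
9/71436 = 3/23812 = 0.00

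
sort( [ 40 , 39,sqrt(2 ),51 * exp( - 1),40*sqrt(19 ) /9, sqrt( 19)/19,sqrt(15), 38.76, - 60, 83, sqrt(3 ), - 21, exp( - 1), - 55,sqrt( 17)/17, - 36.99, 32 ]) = [ - 60 ,  -  55,-36.99,-21,sqrt(19)/19 , sqrt(17) /17,exp( - 1 ),sqrt( 2 ), sqrt(3),sqrt( 15), 51*exp( - 1),40 * sqrt(19 ) /9, 32,38.76,39,40,  83 ] 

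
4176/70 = 59 + 23/35 = 59.66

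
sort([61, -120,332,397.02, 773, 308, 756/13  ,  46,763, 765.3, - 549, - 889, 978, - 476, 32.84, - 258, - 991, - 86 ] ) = [ - 991, - 889, - 549,-476, - 258, - 120, - 86,32.84, 46,756/13, 61,  308 , 332,  397.02, 763, 765.3,773, 978 ] 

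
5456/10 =2728/5 = 545.60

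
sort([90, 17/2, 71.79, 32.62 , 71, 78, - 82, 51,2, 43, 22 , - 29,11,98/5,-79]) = [ - 82 , - 79, - 29,2,17/2, 11,98/5,  22, 32.62, 43,51, 71,71.79, 78,90] 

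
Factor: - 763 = -7^1*109^1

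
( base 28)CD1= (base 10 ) 9773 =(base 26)EBN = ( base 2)10011000101101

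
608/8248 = 76/1031 = 0.07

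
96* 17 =1632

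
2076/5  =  415+1/5=415.20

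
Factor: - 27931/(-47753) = 31/53 = 31^1 * 53^( - 1 )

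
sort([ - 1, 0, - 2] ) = [ -2, -1, 0 ]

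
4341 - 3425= 916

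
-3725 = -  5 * 745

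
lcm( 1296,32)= 2592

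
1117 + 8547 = 9664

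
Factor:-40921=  - 151^1*271^1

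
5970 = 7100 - 1130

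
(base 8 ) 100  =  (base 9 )71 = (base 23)2i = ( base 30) 24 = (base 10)64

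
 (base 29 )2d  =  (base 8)107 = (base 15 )4B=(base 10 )71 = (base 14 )51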